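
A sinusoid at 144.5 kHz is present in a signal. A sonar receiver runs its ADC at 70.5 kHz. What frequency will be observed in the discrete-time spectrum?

3.5 kHz

144.5 kHz mod fs = 3.5 kHz.
3.5 kHz ≤ fs/2 = 35.25 kHz, appears at 3.5 kHz.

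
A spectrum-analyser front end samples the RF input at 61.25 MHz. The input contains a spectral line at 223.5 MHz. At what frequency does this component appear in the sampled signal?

21.5 MHz

223.5 MHz mod fs = 39.75 MHz.
39.75 MHz > fs/2 = 30.625 MHz, folds to fs − 39.75 MHz = 21.5 MHz.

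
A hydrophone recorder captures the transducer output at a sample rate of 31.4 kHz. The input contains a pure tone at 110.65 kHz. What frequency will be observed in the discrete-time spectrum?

110.65 kHz mod fs = 16.45 kHz.
16.45 kHz > fs/2 = 15.7 kHz, folds to fs − 16.45 kHz = 14.95 kHz.

14.95 kHz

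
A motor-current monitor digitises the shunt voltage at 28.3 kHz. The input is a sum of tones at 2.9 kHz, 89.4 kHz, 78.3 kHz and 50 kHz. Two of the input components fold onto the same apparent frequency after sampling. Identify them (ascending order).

50 kHz, 78.3 kHz

fs/2 = 14.15 kHz.
2.9 kHz ≤ fs/2 = 14.15 kHz, passes unchanged.
89.4 kHz mod fs = 4.5 kHz.
4.5 kHz ≤ fs/2 = 14.15 kHz, appears at 4.5 kHz.
78.3 kHz mod fs = 21.7 kHz.
21.7 kHz > fs/2 = 14.15 kHz, folds to fs − 21.7 kHz = 6.6 kHz.
50 kHz mod fs = 21.7 kHz.
21.7 kHz > fs/2 = 14.15 kHz, folds to fs − 21.7 kHz = 6.6 kHz.
50 kHz and 78.3 kHz both map to 6.6 kHz.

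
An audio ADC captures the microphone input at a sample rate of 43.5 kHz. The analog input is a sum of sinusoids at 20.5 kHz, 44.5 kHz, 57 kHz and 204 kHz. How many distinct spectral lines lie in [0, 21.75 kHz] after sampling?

3

fs/2 = 21.75 kHz.
20.5 kHz ≤ fs/2 = 21.75 kHz, passes unchanged.
44.5 kHz mod fs = 1 kHz.
1 kHz ≤ fs/2 = 21.75 kHz, appears at 1 kHz.
57 kHz mod fs = 13.5 kHz.
13.5 kHz ≤ fs/2 = 21.75 kHz, appears at 13.5 kHz.
204 kHz mod fs = 30 kHz.
30 kHz > fs/2 = 21.75 kHz, folds to fs − 30 kHz = 13.5 kHz.
Distinct values: {1 kHz, 13.5 kHz, 20.5 kHz} → 3.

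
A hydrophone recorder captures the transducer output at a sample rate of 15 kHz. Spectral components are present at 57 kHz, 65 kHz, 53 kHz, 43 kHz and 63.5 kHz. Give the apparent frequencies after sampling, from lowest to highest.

fs/2 = 7.5 kHz.
57 kHz mod fs = 12 kHz.
12 kHz > fs/2 = 7.5 kHz, folds to fs − 12 kHz = 3 kHz.
65 kHz mod fs = 5 kHz.
5 kHz ≤ fs/2 = 7.5 kHz, appears at 5 kHz.
53 kHz mod fs = 8 kHz.
8 kHz > fs/2 = 7.5 kHz, folds to fs − 8 kHz = 7 kHz.
43 kHz mod fs = 13 kHz.
13 kHz > fs/2 = 7.5 kHz, folds to fs − 13 kHz = 2 kHz.
63.5 kHz mod fs = 3.5 kHz.
3.5 kHz ≤ fs/2 = 7.5 kHz, appears at 3.5 kHz.
Distinct values: {2 kHz, 3 kHz, 3.5 kHz, 5 kHz, 7 kHz}.

2 kHz, 3 kHz, 3.5 kHz, 5 kHz, 7 kHz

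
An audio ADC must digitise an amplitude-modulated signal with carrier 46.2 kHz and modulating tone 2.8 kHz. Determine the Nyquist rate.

AM sidebands sit at fc ± fm = 43.4 kHz and 49 kHz.
Highest-frequency component: 49 kHz.
Nyquist rate = 2 × 49 kHz = 98 kHz.

98 kHz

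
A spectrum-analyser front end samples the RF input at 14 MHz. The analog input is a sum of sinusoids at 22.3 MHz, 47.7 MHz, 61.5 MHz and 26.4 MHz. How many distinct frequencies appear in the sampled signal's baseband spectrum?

3

fs/2 = 7 MHz.
22.3 MHz mod fs = 8.3 MHz.
8.3 MHz > fs/2 = 7 MHz, folds to fs − 8.3 MHz = 5.7 MHz.
47.7 MHz mod fs = 5.7 MHz.
5.7 MHz ≤ fs/2 = 7 MHz, appears at 5.7 MHz.
61.5 MHz mod fs = 5.5 MHz.
5.5 MHz ≤ fs/2 = 7 MHz, appears at 5.5 MHz.
26.4 MHz mod fs = 12.4 MHz.
12.4 MHz > fs/2 = 7 MHz, folds to fs − 12.4 MHz = 1.6 MHz.
Distinct values: {1.6 MHz, 5.5 MHz, 5.7 MHz} → 3.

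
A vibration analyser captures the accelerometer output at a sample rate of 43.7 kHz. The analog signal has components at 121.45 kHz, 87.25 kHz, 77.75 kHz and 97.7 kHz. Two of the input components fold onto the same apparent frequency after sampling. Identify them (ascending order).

77.75 kHz, 121.45 kHz

fs/2 = 21.85 kHz.
121.45 kHz mod fs = 34.05 kHz.
34.05 kHz > fs/2 = 21.85 kHz, folds to fs − 34.05 kHz = 9.65 kHz.
87.25 kHz mod fs = 43.55 kHz.
43.55 kHz > fs/2 = 21.85 kHz, folds to fs − 43.55 kHz = 0.15 kHz.
77.75 kHz mod fs = 34.05 kHz.
34.05 kHz > fs/2 = 21.85 kHz, folds to fs − 34.05 kHz = 9.65 kHz.
97.7 kHz mod fs = 10.3 kHz.
10.3 kHz ≤ fs/2 = 21.85 kHz, appears at 10.3 kHz.
77.75 kHz and 121.45 kHz both map to 9.65 kHz.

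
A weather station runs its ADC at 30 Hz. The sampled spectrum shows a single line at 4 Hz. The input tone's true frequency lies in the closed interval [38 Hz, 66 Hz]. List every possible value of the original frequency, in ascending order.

56 Hz, 64 Hz

Frequencies that alias to 4 Hz are k·fs ± 4 Hz for integer k ≥ 0.
k=0: 4 Hz.
k=1: 26 Hz, 34 Hz.
k=2: 56 Hz, 64 Hz.
k=3: 86 Hz, 94 Hz.
Within [38 Hz, 66 Hz]: 56 Hz, 64 Hz.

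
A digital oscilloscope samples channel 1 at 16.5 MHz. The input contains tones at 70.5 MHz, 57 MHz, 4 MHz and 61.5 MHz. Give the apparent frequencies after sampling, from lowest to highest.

4 MHz, 4.5 MHz, 7.5 MHz

fs/2 = 8.25 MHz.
70.5 MHz mod fs = 4.5 MHz.
4.5 MHz ≤ fs/2 = 8.25 MHz, appears at 4.5 MHz.
57 MHz mod fs = 7.5 MHz.
7.5 MHz ≤ fs/2 = 8.25 MHz, appears at 7.5 MHz.
4 MHz ≤ fs/2 = 8.25 MHz, passes unchanged.
61.5 MHz mod fs = 12 MHz.
12 MHz > fs/2 = 8.25 MHz, folds to fs − 12 MHz = 4.5 MHz.
Distinct values: {4 MHz, 4.5 MHz, 7.5 MHz}.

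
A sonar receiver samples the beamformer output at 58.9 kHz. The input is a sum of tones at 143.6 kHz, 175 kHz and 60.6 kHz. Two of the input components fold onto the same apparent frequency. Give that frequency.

1.7 kHz

fs/2 = 29.45 kHz.
143.6 kHz mod fs = 25.8 kHz.
25.8 kHz ≤ fs/2 = 29.45 kHz, appears at 25.8 kHz.
175 kHz mod fs = 57.2 kHz.
57.2 kHz > fs/2 = 29.45 kHz, folds to fs − 57.2 kHz = 1.7 kHz.
60.6 kHz mod fs = 1.7 kHz.
1.7 kHz ≤ fs/2 = 29.45 kHz, appears at 1.7 kHz.
60.6 kHz and 175 kHz both map to 1.7 kHz.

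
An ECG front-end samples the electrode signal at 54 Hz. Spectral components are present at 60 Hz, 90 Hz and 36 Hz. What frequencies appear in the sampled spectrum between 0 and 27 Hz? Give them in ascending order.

6 Hz, 18 Hz

fs/2 = 27 Hz.
60 Hz mod fs = 6 Hz.
6 Hz ≤ fs/2 = 27 Hz, appears at 6 Hz.
90 Hz mod fs = 36 Hz.
36 Hz > fs/2 = 27 Hz, folds to fs − 36 Hz = 18 Hz.
36 Hz > fs/2 = 27 Hz, folds to fs − 36 Hz = 18 Hz.
Distinct values: {6 Hz, 18 Hz}.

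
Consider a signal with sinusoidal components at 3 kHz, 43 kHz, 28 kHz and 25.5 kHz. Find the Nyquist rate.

86 kHz

Highest-frequency component: 43 kHz.
Nyquist rate = 2 × 43 kHz = 86 kHz.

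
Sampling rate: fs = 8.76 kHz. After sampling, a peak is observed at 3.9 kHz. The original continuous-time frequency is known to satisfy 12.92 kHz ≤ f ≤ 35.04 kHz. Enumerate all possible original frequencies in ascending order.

13.62 kHz, 21.42 kHz, 22.38 kHz, 30.18 kHz, 31.14 kHz

Frequencies that alias to 3.9 kHz are k·fs ± 3.9 kHz for integer k ≥ 0.
k=0: 3.9 kHz.
k=1: 4.86 kHz, 12.66 kHz.
k=2: 13.62 kHz, 21.42 kHz.
k=3: 22.38 kHz, 30.18 kHz.
k=4: 31.14 kHz, 38.94 kHz.
k=5: 39.9 kHz, 47.7 kHz.
Within [12.92 kHz, 35.04 kHz]: 13.62 kHz, 21.42 kHz, 22.38 kHz, 30.18 kHz, 31.14 kHz.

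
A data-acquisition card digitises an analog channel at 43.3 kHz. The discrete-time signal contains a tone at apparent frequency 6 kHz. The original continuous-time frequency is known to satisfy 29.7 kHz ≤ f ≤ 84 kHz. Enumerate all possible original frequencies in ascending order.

37.3 kHz, 49.3 kHz, 80.6 kHz

Frequencies that alias to 6 kHz are k·fs ± 6 kHz for integer k ≥ 0.
k=0: 6 kHz.
k=1: 37.3 kHz, 49.3 kHz.
k=2: 80.6 kHz, 92.6 kHz.
k=3: 123.9 kHz, 135.9 kHz.
Within [29.7 kHz, 84 kHz]: 37.3 kHz, 49.3 kHz, 80.6 kHz.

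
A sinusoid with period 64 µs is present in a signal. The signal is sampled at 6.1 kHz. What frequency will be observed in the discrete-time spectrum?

T = 64 µs → f = 1/T = 15.625 kHz.
15.625 kHz mod fs = 3.425 kHz.
3.425 kHz > fs/2 = 3.05 kHz, folds to fs − 3.425 kHz = 2.675 kHz.

2.675 kHz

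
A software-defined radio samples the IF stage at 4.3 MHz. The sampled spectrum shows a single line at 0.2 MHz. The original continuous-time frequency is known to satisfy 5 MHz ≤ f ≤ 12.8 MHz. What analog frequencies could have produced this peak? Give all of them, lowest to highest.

8.4 MHz, 8.8 MHz, 12.7 MHz

Frequencies that alias to 0.2 MHz are k·fs ± 0.2 MHz for integer k ≥ 0.
k=0: 0.2 MHz.
k=1: 4.1 MHz, 4.5 MHz.
k=2: 8.4 MHz, 8.8 MHz.
k=3: 12.7 MHz, 13.1 MHz.
k=4: 17 MHz, 17.4 MHz.
Within [5 MHz, 12.8 MHz]: 8.4 MHz, 8.8 MHz, 12.7 MHz.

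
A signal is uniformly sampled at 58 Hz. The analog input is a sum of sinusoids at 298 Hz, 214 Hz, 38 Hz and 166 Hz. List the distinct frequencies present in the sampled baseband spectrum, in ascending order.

8 Hz, 18 Hz, 20 Hz

fs/2 = 29 Hz.
298 Hz mod fs = 8 Hz.
8 Hz ≤ fs/2 = 29 Hz, appears at 8 Hz.
214 Hz mod fs = 40 Hz.
40 Hz > fs/2 = 29 Hz, folds to fs − 40 Hz = 18 Hz.
38 Hz > fs/2 = 29 Hz, folds to fs − 38 Hz = 20 Hz.
166 Hz mod fs = 50 Hz.
50 Hz > fs/2 = 29 Hz, folds to fs − 50 Hz = 8 Hz.
Distinct values: {8 Hz, 18 Hz, 20 Hz}.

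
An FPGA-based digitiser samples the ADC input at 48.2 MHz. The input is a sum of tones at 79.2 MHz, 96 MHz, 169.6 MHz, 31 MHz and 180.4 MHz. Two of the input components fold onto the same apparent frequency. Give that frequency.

fs/2 = 24.1 MHz.
79.2 MHz mod fs = 31 MHz.
31 MHz > fs/2 = 24.1 MHz, folds to fs − 31 MHz = 17.2 MHz.
96 MHz mod fs = 47.8 MHz.
47.8 MHz > fs/2 = 24.1 MHz, folds to fs − 47.8 MHz = 0.4 MHz.
169.6 MHz mod fs = 25 MHz.
25 MHz > fs/2 = 24.1 MHz, folds to fs − 25 MHz = 23.2 MHz.
31 MHz > fs/2 = 24.1 MHz, folds to fs − 31 MHz = 17.2 MHz.
180.4 MHz mod fs = 35.8 MHz.
35.8 MHz > fs/2 = 24.1 MHz, folds to fs − 35.8 MHz = 12.4 MHz.
31 MHz and 79.2 MHz both map to 17.2 MHz.

17.2 MHz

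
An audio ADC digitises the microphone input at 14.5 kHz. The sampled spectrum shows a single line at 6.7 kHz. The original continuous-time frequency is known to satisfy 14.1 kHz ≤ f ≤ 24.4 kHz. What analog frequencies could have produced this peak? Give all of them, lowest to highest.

21.2 kHz, 22.3 kHz

Frequencies that alias to 6.7 kHz are k·fs ± 6.7 kHz for integer k ≥ 0.
k=0: 6.7 kHz.
k=1: 7.8 kHz, 21.2 kHz.
k=2: 22.3 kHz, 35.7 kHz.
k=3: 36.8 kHz, 50.2 kHz.
Within [14.1 kHz, 24.4 kHz]: 21.2 kHz, 22.3 kHz.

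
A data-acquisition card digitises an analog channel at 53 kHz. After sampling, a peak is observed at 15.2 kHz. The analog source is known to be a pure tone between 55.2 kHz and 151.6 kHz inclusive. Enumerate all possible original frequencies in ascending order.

Frequencies that alias to 15.2 kHz are k·fs ± 15.2 kHz for integer k ≥ 0.
k=0: 15.2 kHz.
k=1: 37.8 kHz, 68.2 kHz.
k=2: 90.8 kHz, 121.2 kHz.
k=3: 143.8 kHz, 174.2 kHz.
k=4: 196.8 kHz, 227.2 kHz.
Within [55.2 kHz, 151.6 kHz]: 68.2 kHz, 90.8 kHz, 121.2 kHz, 143.8 kHz.

68.2 kHz, 90.8 kHz, 121.2 kHz, 143.8 kHz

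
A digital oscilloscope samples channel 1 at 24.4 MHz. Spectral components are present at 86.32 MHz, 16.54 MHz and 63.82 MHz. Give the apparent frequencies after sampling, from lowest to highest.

fs/2 = 12.2 MHz.
86.32 MHz mod fs = 13.12 MHz.
13.12 MHz > fs/2 = 12.2 MHz, folds to fs − 13.12 MHz = 11.28 MHz.
16.54 MHz > fs/2 = 12.2 MHz, folds to fs − 16.54 MHz = 7.86 MHz.
63.82 MHz mod fs = 15.02 MHz.
15.02 MHz > fs/2 = 12.2 MHz, folds to fs − 15.02 MHz = 9.38 MHz.
Distinct values: {7.86 MHz, 9.38 MHz, 11.28 MHz}.

7.86 MHz, 9.38 MHz, 11.28 MHz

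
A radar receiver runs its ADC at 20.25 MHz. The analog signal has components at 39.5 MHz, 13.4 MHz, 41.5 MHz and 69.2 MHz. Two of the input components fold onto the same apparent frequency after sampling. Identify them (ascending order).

fs/2 = 10.125 MHz.
39.5 MHz mod fs = 19.25 MHz.
19.25 MHz > fs/2 = 10.125 MHz, folds to fs − 19.25 MHz = 1 MHz.
13.4 MHz > fs/2 = 10.125 MHz, folds to fs − 13.4 MHz = 6.85 MHz.
41.5 MHz mod fs = 1 MHz.
1 MHz ≤ fs/2 = 10.125 MHz, appears at 1 MHz.
69.2 MHz mod fs = 8.45 MHz.
8.45 MHz ≤ fs/2 = 10.125 MHz, appears at 8.45 MHz.
39.5 MHz and 41.5 MHz both map to 1 MHz.

39.5 MHz, 41.5 MHz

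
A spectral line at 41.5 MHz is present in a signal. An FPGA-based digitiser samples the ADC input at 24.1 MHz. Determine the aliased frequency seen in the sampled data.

41.5 MHz mod fs = 17.4 MHz.
17.4 MHz > fs/2 = 12.05 MHz, folds to fs − 17.4 MHz = 6.7 MHz.

6.7 MHz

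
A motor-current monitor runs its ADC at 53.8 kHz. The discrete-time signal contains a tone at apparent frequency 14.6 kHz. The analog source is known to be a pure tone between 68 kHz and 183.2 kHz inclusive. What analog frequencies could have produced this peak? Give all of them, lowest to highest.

68.4 kHz, 93 kHz, 122.2 kHz, 146.8 kHz, 176 kHz

Frequencies that alias to 14.6 kHz are k·fs ± 14.6 kHz for integer k ≥ 0.
k=0: 14.6 kHz.
k=1: 39.2 kHz, 68.4 kHz.
k=2: 93 kHz, 122.2 kHz.
k=3: 146.8 kHz, 176 kHz.
k=4: 200.6 kHz, 229.8 kHz.
Within [68 kHz, 183.2 kHz]: 68.4 kHz, 93 kHz, 122.2 kHz, 146.8 kHz, 176 kHz.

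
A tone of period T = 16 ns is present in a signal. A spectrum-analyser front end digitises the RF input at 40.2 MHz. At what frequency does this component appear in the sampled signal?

T = 16 ns → f = 1/T = 62.5 MHz.
62.5 MHz mod fs = 22.3 MHz.
22.3 MHz > fs/2 = 20.1 MHz, folds to fs − 22.3 MHz = 17.9 MHz.

17.9 MHz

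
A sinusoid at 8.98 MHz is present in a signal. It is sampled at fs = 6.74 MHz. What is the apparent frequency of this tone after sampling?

8.98 MHz mod fs = 2.24 MHz.
2.24 MHz ≤ fs/2 = 3.37 MHz, appears at 2.24 MHz.

2.24 MHz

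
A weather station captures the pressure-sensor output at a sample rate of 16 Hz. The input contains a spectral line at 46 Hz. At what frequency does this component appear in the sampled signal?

46 Hz mod fs = 14 Hz.
14 Hz > fs/2 = 8 Hz, folds to fs − 14 Hz = 2 Hz.

2 Hz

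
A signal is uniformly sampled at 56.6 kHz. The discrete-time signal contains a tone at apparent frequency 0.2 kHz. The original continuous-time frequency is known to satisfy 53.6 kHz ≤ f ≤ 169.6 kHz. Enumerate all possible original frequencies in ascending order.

56.4 kHz, 56.8 kHz, 113 kHz, 113.4 kHz, 169.6 kHz

Frequencies that alias to 0.2 kHz are k·fs ± 0.2 kHz for integer k ≥ 0.
k=0: 0.2 kHz.
k=1: 56.4 kHz, 56.8 kHz.
k=2: 113 kHz, 113.4 kHz.
k=3: 169.6 kHz, 170 kHz.
k=4: 226.2 kHz, 226.6 kHz.
Within [53.6 kHz, 169.6 kHz]: 56.4 kHz, 56.8 kHz, 113 kHz, 113.4 kHz, 169.6 kHz.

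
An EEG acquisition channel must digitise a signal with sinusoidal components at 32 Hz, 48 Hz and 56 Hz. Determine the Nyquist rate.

Highest-frequency component: 56 Hz.
Nyquist rate = 2 × 56 Hz = 112 Hz.

112 Hz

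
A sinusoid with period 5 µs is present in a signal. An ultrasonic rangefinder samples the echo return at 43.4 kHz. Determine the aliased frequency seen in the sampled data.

17 kHz

T = 5 µs → f = 1/T = 200 kHz.
200 kHz mod fs = 26.4 kHz.
26.4 kHz > fs/2 = 21.7 kHz, folds to fs − 26.4 kHz = 17 kHz.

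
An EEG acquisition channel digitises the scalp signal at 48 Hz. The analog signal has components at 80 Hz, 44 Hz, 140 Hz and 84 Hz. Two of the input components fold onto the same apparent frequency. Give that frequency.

fs/2 = 24 Hz.
80 Hz mod fs = 32 Hz.
32 Hz > fs/2 = 24 Hz, folds to fs − 32 Hz = 16 Hz.
44 Hz > fs/2 = 24 Hz, folds to fs − 44 Hz = 4 Hz.
140 Hz mod fs = 44 Hz.
44 Hz > fs/2 = 24 Hz, folds to fs − 44 Hz = 4 Hz.
84 Hz mod fs = 36 Hz.
36 Hz > fs/2 = 24 Hz, folds to fs − 36 Hz = 12 Hz.
44 Hz and 140 Hz both map to 4 Hz.

4 Hz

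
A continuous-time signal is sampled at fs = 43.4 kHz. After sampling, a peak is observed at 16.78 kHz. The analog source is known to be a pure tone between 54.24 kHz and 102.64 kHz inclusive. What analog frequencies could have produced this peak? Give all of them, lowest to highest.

60.18 kHz, 70.02 kHz

Frequencies that alias to 16.78 kHz are k·fs ± 16.78 kHz for integer k ≥ 0.
k=0: 16.78 kHz.
k=1: 26.62 kHz, 60.18 kHz.
k=2: 70.02 kHz, 103.58 kHz.
k=3: 113.42 kHz, 146.98 kHz.
Within [54.24 kHz, 102.64 kHz]: 60.18 kHz, 70.02 kHz.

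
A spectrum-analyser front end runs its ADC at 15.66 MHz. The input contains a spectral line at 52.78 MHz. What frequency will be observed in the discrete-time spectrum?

5.8 MHz

52.78 MHz mod fs = 5.8 MHz.
5.8 MHz ≤ fs/2 = 7.83 MHz, appears at 5.8 MHz.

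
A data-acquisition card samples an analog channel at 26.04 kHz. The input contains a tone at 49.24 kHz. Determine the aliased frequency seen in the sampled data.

2.84 kHz

49.24 kHz mod fs = 23.2 kHz.
23.2 kHz > fs/2 = 13.02 kHz, folds to fs − 23.2 kHz = 2.84 kHz.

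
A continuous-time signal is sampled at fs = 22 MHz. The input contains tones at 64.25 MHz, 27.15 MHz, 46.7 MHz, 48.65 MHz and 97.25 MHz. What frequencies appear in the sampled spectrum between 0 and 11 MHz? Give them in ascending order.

fs/2 = 11 MHz.
64.25 MHz mod fs = 20.25 MHz.
20.25 MHz > fs/2 = 11 MHz, folds to fs − 20.25 MHz = 1.75 MHz.
27.15 MHz mod fs = 5.15 MHz.
5.15 MHz ≤ fs/2 = 11 MHz, appears at 5.15 MHz.
46.7 MHz mod fs = 2.7 MHz.
2.7 MHz ≤ fs/2 = 11 MHz, appears at 2.7 MHz.
48.65 MHz mod fs = 4.65 MHz.
4.65 MHz ≤ fs/2 = 11 MHz, appears at 4.65 MHz.
97.25 MHz mod fs = 9.25 MHz.
9.25 MHz ≤ fs/2 = 11 MHz, appears at 9.25 MHz.
Distinct values: {1.75 MHz, 2.7 MHz, 4.65 MHz, 5.15 MHz, 9.25 MHz}.

1.75 MHz, 2.7 MHz, 4.65 MHz, 5.15 MHz, 9.25 MHz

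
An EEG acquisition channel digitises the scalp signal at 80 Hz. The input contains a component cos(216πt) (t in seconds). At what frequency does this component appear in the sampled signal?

28 Hz

ω = 216π rad/s → f = ω/(2π) = 108 Hz.
108 Hz mod fs = 28 Hz.
28 Hz ≤ fs/2 = 40 Hz, appears at 28 Hz.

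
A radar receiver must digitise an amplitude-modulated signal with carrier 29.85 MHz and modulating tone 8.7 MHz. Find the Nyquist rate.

AM sidebands sit at fc ± fm = 21.15 MHz and 38.55 MHz.
Highest-frequency component: 38.55 MHz.
Nyquist rate = 2 × 38.55 MHz = 77.1 MHz.

77.1 MHz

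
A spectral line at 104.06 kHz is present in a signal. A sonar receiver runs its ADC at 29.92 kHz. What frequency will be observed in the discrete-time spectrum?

104.06 kHz mod fs = 14.3 kHz.
14.3 kHz ≤ fs/2 = 14.96 kHz, appears at 14.3 kHz.

14.3 kHz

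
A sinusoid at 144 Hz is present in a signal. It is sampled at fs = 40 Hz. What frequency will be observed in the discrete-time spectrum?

16 Hz

144 Hz mod fs = 24 Hz.
24 Hz > fs/2 = 20 Hz, folds to fs − 24 Hz = 16 Hz.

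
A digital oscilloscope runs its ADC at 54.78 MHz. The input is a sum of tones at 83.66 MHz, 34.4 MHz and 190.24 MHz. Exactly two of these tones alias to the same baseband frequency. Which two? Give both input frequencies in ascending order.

fs/2 = 27.39 MHz.
83.66 MHz mod fs = 28.88 MHz.
28.88 MHz > fs/2 = 27.39 MHz, folds to fs − 28.88 MHz = 25.9 MHz.
34.4 MHz > fs/2 = 27.39 MHz, folds to fs − 34.4 MHz = 20.38 MHz.
190.24 MHz mod fs = 25.9 MHz.
25.9 MHz ≤ fs/2 = 27.39 MHz, appears at 25.9 MHz.
83.66 MHz and 190.24 MHz both map to 25.9 MHz.

83.66 MHz, 190.24 MHz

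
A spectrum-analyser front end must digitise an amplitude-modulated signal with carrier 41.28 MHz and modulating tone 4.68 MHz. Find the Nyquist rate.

AM sidebands sit at fc ± fm = 36.6 MHz and 45.96 MHz.
Highest-frequency component: 45.96 MHz.
Nyquist rate = 2 × 45.96 MHz = 91.92 MHz.

91.92 MHz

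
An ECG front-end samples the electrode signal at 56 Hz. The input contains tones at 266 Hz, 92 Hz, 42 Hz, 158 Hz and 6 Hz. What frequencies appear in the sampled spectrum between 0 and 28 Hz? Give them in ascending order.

fs/2 = 28 Hz.
266 Hz mod fs = 42 Hz.
42 Hz > fs/2 = 28 Hz, folds to fs − 42 Hz = 14 Hz.
92 Hz mod fs = 36 Hz.
36 Hz > fs/2 = 28 Hz, folds to fs − 36 Hz = 20 Hz.
42 Hz > fs/2 = 28 Hz, folds to fs − 42 Hz = 14 Hz.
158 Hz mod fs = 46 Hz.
46 Hz > fs/2 = 28 Hz, folds to fs − 46 Hz = 10 Hz.
6 Hz ≤ fs/2 = 28 Hz, passes unchanged.
Distinct values: {6 Hz, 10 Hz, 14 Hz, 20 Hz}.

6 Hz, 10 Hz, 14 Hz, 20 Hz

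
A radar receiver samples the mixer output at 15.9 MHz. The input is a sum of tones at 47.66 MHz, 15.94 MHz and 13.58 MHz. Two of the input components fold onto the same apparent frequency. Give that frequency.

0.04 MHz

fs/2 = 7.95 MHz.
47.66 MHz mod fs = 15.86 MHz.
15.86 MHz > fs/2 = 7.95 MHz, folds to fs − 15.86 MHz = 0.04 MHz.
15.94 MHz mod fs = 0.04 MHz.
0.04 MHz ≤ fs/2 = 7.95 MHz, appears at 0.04 MHz.
13.58 MHz > fs/2 = 7.95 MHz, folds to fs − 13.58 MHz = 2.32 MHz.
15.94 MHz and 47.66 MHz both map to 0.04 MHz.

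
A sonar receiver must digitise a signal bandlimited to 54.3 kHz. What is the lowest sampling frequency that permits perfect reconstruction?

Nyquist rate = 2 × 54.3 kHz = 108.6 kHz.

108.6 kHz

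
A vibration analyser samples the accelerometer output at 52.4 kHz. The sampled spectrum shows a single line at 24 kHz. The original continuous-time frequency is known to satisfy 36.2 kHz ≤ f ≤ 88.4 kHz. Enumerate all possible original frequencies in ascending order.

76.4 kHz, 80.8 kHz

Frequencies that alias to 24 kHz are k·fs ± 24 kHz for integer k ≥ 0.
k=0: 24 kHz.
k=1: 28.4 kHz, 76.4 kHz.
k=2: 80.8 kHz, 128.8 kHz.
k=3: 133.2 kHz, 181.2 kHz.
Within [36.2 kHz, 88.4 kHz]: 76.4 kHz, 80.8 kHz.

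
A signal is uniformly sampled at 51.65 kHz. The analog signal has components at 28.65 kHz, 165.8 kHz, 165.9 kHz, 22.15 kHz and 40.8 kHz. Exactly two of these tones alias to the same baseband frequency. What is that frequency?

10.85 kHz

fs/2 = 25.825 kHz.
28.65 kHz > fs/2 = 25.825 kHz, folds to fs − 28.65 kHz = 23 kHz.
165.8 kHz mod fs = 10.85 kHz.
10.85 kHz ≤ fs/2 = 25.825 kHz, appears at 10.85 kHz.
165.9 kHz mod fs = 10.95 kHz.
10.95 kHz ≤ fs/2 = 25.825 kHz, appears at 10.95 kHz.
22.15 kHz ≤ fs/2 = 25.825 kHz, passes unchanged.
40.8 kHz > fs/2 = 25.825 kHz, folds to fs − 40.8 kHz = 10.85 kHz.
40.8 kHz and 165.8 kHz both map to 10.85 kHz.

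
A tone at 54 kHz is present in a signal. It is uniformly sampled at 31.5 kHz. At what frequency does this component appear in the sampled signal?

54 kHz mod fs = 22.5 kHz.
22.5 kHz > fs/2 = 15.75 kHz, folds to fs − 22.5 kHz = 9 kHz.

9 kHz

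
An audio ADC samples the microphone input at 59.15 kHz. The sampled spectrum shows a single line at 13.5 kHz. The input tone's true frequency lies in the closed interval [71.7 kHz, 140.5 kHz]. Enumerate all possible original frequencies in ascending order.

72.65 kHz, 104.8 kHz, 131.8 kHz

Frequencies that alias to 13.5 kHz are k·fs ± 13.5 kHz for integer k ≥ 0.
k=0: 13.5 kHz.
k=1: 45.65 kHz, 72.65 kHz.
k=2: 104.8 kHz, 131.8 kHz.
k=3: 163.95 kHz, 190.95 kHz.
Within [71.7 kHz, 140.5 kHz]: 72.65 kHz, 104.8 kHz, 131.8 kHz.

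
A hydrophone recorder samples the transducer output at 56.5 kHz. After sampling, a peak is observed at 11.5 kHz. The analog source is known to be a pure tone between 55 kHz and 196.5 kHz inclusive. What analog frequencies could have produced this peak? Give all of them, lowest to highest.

Frequencies that alias to 11.5 kHz are k·fs ± 11.5 kHz for integer k ≥ 0.
k=0: 11.5 kHz.
k=1: 45 kHz, 68 kHz.
k=2: 101.5 kHz, 124.5 kHz.
k=3: 158 kHz, 181 kHz.
k=4: 214.5 kHz, 237.5 kHz.
Within [55 kHz, 196.5 kHz]: 68 kHz, 101.5 kHz, 124.5 kHz, 158 kHz, 181 kHz.

68 kHz, 101.5 kHz, 124.5 kHz, 158 kHz, 181 kHz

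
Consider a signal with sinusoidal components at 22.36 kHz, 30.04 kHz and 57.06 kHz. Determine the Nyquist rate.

114.12 kHz

Highest-frequency component: 57.06 kHz.
Nyquist rate = 2 × 57.06 kHz = 114.12 kHz.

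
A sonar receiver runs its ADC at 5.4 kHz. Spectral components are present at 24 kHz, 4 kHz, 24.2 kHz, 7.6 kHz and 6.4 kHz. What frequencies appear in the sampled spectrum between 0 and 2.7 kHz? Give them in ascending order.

1 kHz, 1.4 kHz, 2.2 kHz, 2.4 kHz, 2.6 kHz

fs/2 = 2.7 kHz.
24 kHz mod fs = 2.4 kHz.
2.4 kHz ≤ fs/2 = 2.7 kHz, appears at 2.4 kHz.
4 kHz > fs/2 = 2.7 kHz, folds to fs − 4 kHz = 1.4 kHz.
24.2 kHz mod fs = 2.6 kHz.
2.6 kHz ≤ fs/2 = 2.7 kHz, appears at 2.6 kHz.
7.6 kHz mod fs = 2.2 kHz.
2.2 kHz ≤ fs/2 = 2.7 kHz, appears at 2.2 kHz.
6.4 kHz mod fs = 1 kHz.
1 kHz ≤ fs/2 = 2.7 kHz, appears at 1 kHz.
Distinct values: {1 kHz, 1.4 kHz, 2.2 kHz, 2.4 kHz, 2.6 kHz}.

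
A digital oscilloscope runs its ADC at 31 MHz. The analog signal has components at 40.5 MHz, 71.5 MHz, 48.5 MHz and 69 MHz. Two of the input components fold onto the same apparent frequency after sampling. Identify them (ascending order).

fs/2 = 15.5 MHz.
40.5 MHz mod fs = 9.5 MHz.
9.5 MHz ≤ fs/2 = 15.5 MHz, appears at 9.5 MHz.
71.5 MHz mod fs = 9.5 MHz.
9.5 MHz ≤ fs/2 = 15.5 MHz, appears at 9.5 MHz.
48.5 MHz mod fs = 17.5 MHz.
17.5 MHz > fs/2 = 15.5 MHz, folds to fs − 17.5 MHz = 13.5 MHz.
69 MHz mod fs = 7 MHz.
7 MHz ≤ fs/2 = 15.5 MHz, appears at 7 MHz.
40.5 MHz and 71.5 MHz both map to 9.5 MHz.

40.5 MHz, 71.5 MHz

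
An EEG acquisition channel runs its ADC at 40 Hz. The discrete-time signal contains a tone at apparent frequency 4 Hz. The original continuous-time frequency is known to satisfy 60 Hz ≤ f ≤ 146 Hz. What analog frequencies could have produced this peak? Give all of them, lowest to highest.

76 Hz, 84 Hz, 116 Hz, 124 Hz

Frequencies that alias to 4 Hz are k·fs ± 4 Hz for integer k ≥ 0.
k=0: 4 Hz.
k=1: 36 Hz, 44 Hz.
k=2: 76 Hz, 84 Hz.
k=3: 116 Hz, 124 Hz.
k=4: 156 Hz, 164 Hz.
Within [60 Hz, 146 Hz]: 76 Hz, 84 Hz, 116 Hz, 124 Hz.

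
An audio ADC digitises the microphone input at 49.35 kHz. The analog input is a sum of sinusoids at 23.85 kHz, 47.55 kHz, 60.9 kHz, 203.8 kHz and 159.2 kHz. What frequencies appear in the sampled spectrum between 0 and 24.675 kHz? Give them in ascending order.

1.8 kHz, 6.4 kHz, 11.15 kHz, 11.55 kHz, 23.85 kHz

fs/2 = 24.675 kHz.
23.85 kHz ≤ fs/2 = 24.675 kHz, passes unchanged.
47.55 kHz > fs/2 = 24.675 kHz, folds to fs − 47.55 kHz = 1.8 kHz.
60.9 kHz mod fs = 11.55 kHz.
11.55 kHz ≤ fs/2 = 24.675 kHz, appears at 11.55 kHz.
203.8 kHz mod fs = 6.4 kHz.
6.4 kHz ≤ fs/2 = 24.675 kHz, appears at 6.4 kHz.
159.2 kHz mod fs = 11.15 kHz.
11.15 kHz ≤ fs/2 = 24.675 kHz, appears at 11.15 kHz.
Distinct values: {1.8 kHz, 6.4 kHz, 11.15 kHz, 11.55 kHz, 23.85 kHz}.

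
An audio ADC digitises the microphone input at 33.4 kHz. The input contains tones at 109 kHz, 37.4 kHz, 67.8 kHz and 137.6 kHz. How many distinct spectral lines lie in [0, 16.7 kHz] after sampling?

fs/2 = 16.7 kHz.
109 kHz mod fs = 8.8 kHz.
8.8 kHz ≤ fs/2 = 16.7 kHz, appears at 8.8 kHz.
37.4 kHz mod fs = 4 kHz.
4 kHz ≤ fs/2 = 16.7 kHz, appears at 4 kHz.
67.8 kHz mod fs = 1 kHz.
1 kHz ≤ fs/2 = 16.7 kHz, appears at 1 kHz.
137.6 kHz mod fs = 4 kHz.
4 kHz ≤ fs/2 = 16.7 kHz, appears at 4 kHz.
Distinct values: {1 kHz, 4 kHz, 8.8 kHz} → 3.

3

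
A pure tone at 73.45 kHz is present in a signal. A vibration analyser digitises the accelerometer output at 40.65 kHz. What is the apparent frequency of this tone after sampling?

7.85 kHz

73.45 kHz mod fs = 32.8 kHz.
32.8 kHz > fs/2 = 20.325 kHz, folds to fs − 32.8 kHz = 7.85 kHz.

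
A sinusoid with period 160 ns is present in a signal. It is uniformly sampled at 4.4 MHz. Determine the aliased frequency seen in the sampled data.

T = 160 ns → f = 1/T = 6.25 MHz.
6.25 MHz mod fs = 1.85 MHz.
1.85 MHz ≤ fs/2 = 2.2 MHz, appears at 1.85 MHz.

1.85 MHz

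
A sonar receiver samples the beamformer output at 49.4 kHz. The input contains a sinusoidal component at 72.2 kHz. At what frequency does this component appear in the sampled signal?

22.8 kHz

72.2 kHz mod fs = 22.8 kHz.
22.8 kHz ≤ fs/2 = 24.7 kHz, appears at 22.8 kHz.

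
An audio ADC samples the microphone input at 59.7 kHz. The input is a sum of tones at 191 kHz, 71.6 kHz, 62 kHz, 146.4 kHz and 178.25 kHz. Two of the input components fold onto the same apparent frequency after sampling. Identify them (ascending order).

fs/2 = 29.85 kHz.
191 kHz mod fs = 11.9 kHz.
11.9 kHz ≤ fs/2 = 29.85 kHz, appears at 11.9 kHz.
71.6 kHz mod fs = 11.9 kHz.
11.9 kHz ≤ fs/2 = 29.85 kHz, appears at 11.9 kHz.
62 kHz mod fs = 2.3 kHz.
2.3 kHz ≤ fs/2 = 29.85 kHz, appears at 2.3 kHz.
146.4 kHz mod fs = 27 kHz.
27 kHz ≤ fs/2 = 29.85 kHz, appears at 27 kHz.
178.25 kHz mod fs = 58.85 kHz.
58.85 kHz > fs/2 = 29.85 kHz, folds to fs − 58.85 kHz = 0.85 kHz.
71.6 kHz and 191 kHz both map to 11.9 kHz.

71.6 kHz, 191 kHz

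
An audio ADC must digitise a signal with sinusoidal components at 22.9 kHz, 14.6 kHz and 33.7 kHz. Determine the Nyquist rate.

Highest-frequency component: 33.7 kHz.
Nyquist rate = 2 × 33.7 kHz = 67.4 kHz.

67.4 kHz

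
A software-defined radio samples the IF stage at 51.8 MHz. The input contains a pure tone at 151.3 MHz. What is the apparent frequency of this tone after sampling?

151.3 MHz mod fs = 47.7 MHz.
47.7 MHz > fs/2 = 25.9 MHz, folds to fs − 47.7 MHz = 4.1 MHz.

4.1 MHz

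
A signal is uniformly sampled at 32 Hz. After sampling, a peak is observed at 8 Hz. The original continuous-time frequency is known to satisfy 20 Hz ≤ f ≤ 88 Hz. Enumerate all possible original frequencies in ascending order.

24 Hz, 40 Hz, 56 Hz, 72 Hz, 88 Hz

Frequencies that alias to 8 Hz are k·fs ± 8 Hz for integer k ≥ 0.
k=0: 8 Hz.
k=1: 24 Hz, 40 Hz.
k=2: 56 Hz, 72 Hz.
k=3: 88 Hz, 104 Hz.
k=4: 120 Hz, 136 Hz.
Within [20 Hz, 88 Hz]: 24 Hz, 40 Hz, 56 Hz, 72 Hz, 88 Hz.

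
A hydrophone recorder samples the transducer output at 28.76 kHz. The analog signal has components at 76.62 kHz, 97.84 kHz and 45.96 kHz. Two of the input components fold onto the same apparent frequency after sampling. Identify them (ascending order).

45.96 kHz, 97.84 kHz

fs/2 = 14.38 kHz.
76.62 kHz mod fs = 19.1 kHz.
19.1 kHz > fs/2 = 14.38 kHz, folds to fs − 19.1 kHz = 9.66 kHz.
97.84 kHz mod fs = 11.56 kHz.
11.56 kHz ≤ fs/2 = 14.38 kHz, appears at 11.56 kHz.
45.96 kHz mod fs = 17.2 kHz.
17.2 kHz > fs/2 = 14.38 kHz, folds to fs − 17.2 kHz = 11.56 kHz.
45.96 kHz and 97.84 kHz both map to 11.56 kHz.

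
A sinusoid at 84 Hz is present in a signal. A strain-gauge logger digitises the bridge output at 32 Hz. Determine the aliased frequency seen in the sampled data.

12 Hz

84 Hz mod fs = 20 Hz.
20 Hz > fs/2 = 16 Hz, folds to fs − 20 Hz = 12 Hz.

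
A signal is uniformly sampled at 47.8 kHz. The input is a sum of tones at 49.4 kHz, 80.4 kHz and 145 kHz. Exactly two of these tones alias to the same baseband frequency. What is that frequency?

fs/2 = 23.9 kHz.
49.4 kHz mod fs = 1.6 kHz.
1.6 kHz ≤ fs/2 = 23.9 kHz, appears at 1.6 kHz.
80.4 kHz mod fs = 32.6 kHz.
32.6 kHz > fs/2 = 23.9 kHz, folds to fs − 32.6 kHz = 15.2 kHz.
145 kHz mod fs = 1.6 kHz.
1.6 kHz ≤ fs/2 = 23.9 kHz, appears at 1.6 kHz.
49.4 kHz and 145 kHz both map to 1.6 kHz.

1.6 kHz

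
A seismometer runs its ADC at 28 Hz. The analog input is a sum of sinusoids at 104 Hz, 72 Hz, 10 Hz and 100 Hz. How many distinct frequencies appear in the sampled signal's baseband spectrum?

3

fs/2 = 14 Hz.
104 Hz mod fs = 20 Hz.
20 Hz > fs/2 = 14 Hz, folds to fs − 20 Hz = 8 Hz.
72 Hz mod fs = 16 Hz.
16 Hz > fs/2 = 14 Hz, folds to fs − 16 Hz = 12 Hz.
10 Hz ≤ fs/2 = 14 Hz, passes unchanged.
100 Hz mod fs = 16 Hz.
16 Hz > fs/2 = 14 Hz, folds to fs − 16 Hz = 12 Hz.
Distinct values: {8 Hz, 10 Hz, 12 Hz} → 3.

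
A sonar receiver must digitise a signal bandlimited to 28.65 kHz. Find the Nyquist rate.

Nyquist rate = 2 × 28.65 kHz = 57.3 kHz.

57.3 kHz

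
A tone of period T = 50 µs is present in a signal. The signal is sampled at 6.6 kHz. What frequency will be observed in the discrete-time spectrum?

0.2 kHz

T = 50 µs → f = 1/T = 20 kHz.
20 kHz mod fs = 0.2 kHz.
0.2 kHz ≤ fs/2 = 3.3 kHz, appears at 0.2 kHz.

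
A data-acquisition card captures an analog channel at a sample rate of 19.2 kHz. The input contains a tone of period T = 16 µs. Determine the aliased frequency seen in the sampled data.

4.9 kHz

T = 16 µs → f = 1/T = 62.5 kHz.
62.5 kHz mod fs = 4.9 kHz.
4.9 kHz ≤ fs/2 = 9.6 kHz, appears at 4.9 kHz.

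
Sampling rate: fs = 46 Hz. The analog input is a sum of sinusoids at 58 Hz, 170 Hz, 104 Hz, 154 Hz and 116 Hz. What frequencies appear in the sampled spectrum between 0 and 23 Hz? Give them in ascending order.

fs/2 = 23 Hz.
58 Hz mod fs = 12 Hz.
12 Hz ≤ fs/2 = 23 Hz, appears at 12 Hz.
170 Hz mod fs = 32 Hz.
32 Hz > fs/2 = 23 Hz, folds to fs − 32 Hz = 14 Hz.
104 Hz mod fs = 12 Hz.
12 Hz ≤ fs/2 = 23 Hz, appears at 12 Hz.
154 Hz mod fs = 16 Hz.
16 Hz ≤ fs/2 = 23 Hz, appears at 16 Hz.
116 Hz mod fs = 24 Hz.
24 Hz > fs/2 = 23 Hz, folds to fs − 24 Hz = 22 Hz.
Distinct values: {12 Hz, 14 Hz, 16 Hz, 22 Hz}.

12 Hz, 14 Hz, 16 Hz, 22 Hz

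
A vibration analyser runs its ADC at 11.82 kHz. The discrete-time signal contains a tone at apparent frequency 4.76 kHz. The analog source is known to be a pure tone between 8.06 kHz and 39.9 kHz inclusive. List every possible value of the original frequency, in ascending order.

Frequencies that alias to 4.76 kHz are k·fs ± 4.76 kHz for integer k ≥ 0.
k=0: 4.76 kHz.
k=1: 7.06 kHz, 16.58 kHz.
k=2: 18.88 kHz, 28.4 kHz.
k=3: 30.7 kHz, 40.22 kHz.
k=4: 42.52 kHz, 52.04 kHz.
Within [8.06 kHz, 39.9 kHz]: 16.58 kHz, 18.88 kHz, 28.4 kHz, 30.7 kHz.

16.58 kHz, 18.88 kHz, 28.4 kHz, 30.7 kHz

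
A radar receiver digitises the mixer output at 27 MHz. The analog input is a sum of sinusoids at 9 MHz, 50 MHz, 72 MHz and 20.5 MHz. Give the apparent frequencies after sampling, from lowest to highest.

fs/2 = 13.5 MHz.
9 MHz ≤ fs/2 = 13.5 MHz, passes unchanged.
50 MHz mod fs = 23 MHz.
23 MHz > fs/2 = 13.5 MHz, folds to fs − 23 MHz = 4 MHz.
72 MHz mod fs = 18 MHz.
18 MHz > fs/2 = 13.5 MHz, folds to fs − 18 MHz = 9 MHz.
20.5 MHz > fs/2 = 13.5 MHz, folds to fs − 20.5 MHz = 6.5 MHz.
Distinct values: {4 MHz, 6.5 MHz, 9 MHz}.

4 MHz, 6.5 MHz, 9 MHz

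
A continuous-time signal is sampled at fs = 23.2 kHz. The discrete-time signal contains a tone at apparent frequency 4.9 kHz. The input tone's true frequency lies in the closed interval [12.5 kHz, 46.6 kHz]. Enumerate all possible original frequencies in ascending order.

18.3 kHz, 28.1 kHz, 41.5 kHz

Frequencies that alias to 4.9 kHz are k·fs ± 4.9 kHz for integer k ≥ 0.
k=0: 4.9 kHz.
k=1: 18.3 kHz, 28.1 kHz.
k=2: 41.5 kHz, 51.3 kHz.
k=3: 64.7 kHz, 74.5 kHz.
Within [12.5 kHz, 46.6 kHz]: 18.3 kHz, 28.1 kHz, 41.5 kHz.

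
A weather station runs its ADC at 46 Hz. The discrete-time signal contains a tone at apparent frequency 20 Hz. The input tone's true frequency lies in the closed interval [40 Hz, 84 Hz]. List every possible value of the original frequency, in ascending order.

Frequencies that alias to 20 Hz are k·fs ± 20 Hz for integer k ≥ 0.
k=0: 20 Hz.
k=1: 26 Hz, 66 Hz.
k=2: 72 Hz, 112 Hz.
k=3: 118 Hz, 158 Hz.
Within [40 Hz, 84 Hz]: 66 Hz, 72 Hz.

66 Hz, 72 Hz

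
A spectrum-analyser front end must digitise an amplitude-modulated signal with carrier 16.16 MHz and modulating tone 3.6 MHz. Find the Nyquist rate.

39.52 MHz

AM sidebands sit at fc ± fm = 12.56 MHz and 19.76 MHz.
Highest-frequency component: 19.76 MHz.
Nyquist rate = 2 × 19.76 MHz = 39.52 MHz.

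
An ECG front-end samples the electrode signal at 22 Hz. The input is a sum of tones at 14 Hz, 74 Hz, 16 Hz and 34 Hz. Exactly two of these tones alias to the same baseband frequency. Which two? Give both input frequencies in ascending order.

14 Hz, 74 Hz

fs/2 = 11 Hz.
14 Hz > fs/2 = 11 Hz, folds to fs − 14 Hz = 8 Hz.
74 Hz mod fs = 8 Hz.
8 Hz ≤ fs/2 = 11 Hz, appears at 8 Hz.
16 Hz > fs/2 = 11 Hz, folds to fs − 16 Hz = 6 Hz.
34 Hz mod fs = 12 Hz.
12 Hz > fs/2 = 11 Hz, folds to fs − 12 Hz = 10 Hz.
14 Hz and 74 Hz both map to 8 Hz.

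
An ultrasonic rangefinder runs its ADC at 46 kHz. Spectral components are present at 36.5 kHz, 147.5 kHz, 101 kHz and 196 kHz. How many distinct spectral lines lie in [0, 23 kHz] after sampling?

3

fs/2 = 23 kHz.
36.5 kHz > fs/2 = 23 kHz, folds to fs − 36.5 kHz = 9.5 kHz.
147.5 kHz mod fs = 9.5 kHz.
9.5 kHz ≤ fs/2 = 23 kHz, appears at 9.5 kHz.
101 kHz mod fs = 9 kHz.
9 kHz ≤ fs/2 = 23 kHz, appears at 9 kHz.
196 kHz mod fs = 12 kHz.
12 kHz ≤ fs/2 = 23 kHz, appears at 12 kHz.
Distinct values: {9 kHz, 9.5 kHz, 12 kHz} → 3.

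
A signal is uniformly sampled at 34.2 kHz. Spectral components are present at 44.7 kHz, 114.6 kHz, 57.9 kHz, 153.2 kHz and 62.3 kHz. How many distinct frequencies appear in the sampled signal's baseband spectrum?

fs/2 = 17.1 kHz.
44.7 kHz mod fs = 10.5 kHz.
10.5 kHz ≤ fs/2 = 17.1 kHz, appears at 10.5 kHz.
114.6 kHz mod fs = 12 kHz.
12 kHz ≤ fs/2 = 17.1 kHz, appears at 12 kHz.
57.9 kHz mod fs = 23.7 kHz.
23.7 kHz > fs/2 = 17.1 kHz, folds to fs − 23.7 kHz = 10.5 kHz.
153.2 kHz mod fs = 16.4 kHz.
16.4 kHz ≤ fs/2 = 17.1 kHz, appears at 16.4 kHz.
62.3 kHz mod fs = 28.1 kHz.
28.1 kHz > fs/2 = 17.1 kHz, folds to fs − 28.1 kHz = 6.1 kHz.
Distinct values: {6.1 kHz, 10.5 kHz, 12 kHz, 16.4 kHz} → 4.

4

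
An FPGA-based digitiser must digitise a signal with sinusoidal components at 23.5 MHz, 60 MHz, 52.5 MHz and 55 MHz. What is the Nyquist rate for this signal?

Highest-frequency component: 60 MHz.
Nyquist rate = 2 × 60 MHz = 120 MHz.

120 MHz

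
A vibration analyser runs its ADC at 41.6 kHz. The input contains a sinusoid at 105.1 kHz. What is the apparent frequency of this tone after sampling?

19.7 kHz

105.1 kHz mod fs = 21.9 kHz.
21.9 kHz > fs/2 = 20.8 kHz, folds to fs − 21.9 kHz = 19.7 kHz.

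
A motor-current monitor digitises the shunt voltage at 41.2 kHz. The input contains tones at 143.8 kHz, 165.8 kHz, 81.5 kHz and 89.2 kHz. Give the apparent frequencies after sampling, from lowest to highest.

fs/2 = 20.6 kHz.
143.8 kHz mod fs = 20.2 kHz.
20.2 kHz ≤ fs/2 = 20.6 kHz, appears at 20.2 kHz.
165.8 kHz mod fs = 1 kHz.
1 kHz ≤ fs/2 = 20.6 kHz, appears at 1 kHz.
81.5 kHz mod fs = 40.3 kHz.
40.3 kHz > fs/2 = 20.6 kHz, folds to fs − 40.3 kHz = 0.9 kHz.
89.2 kHz mod fs = 6.8 kHz.
6.8 kHz ≤ fs/2 = 20.6 kHz, appears at 6.8 kHz.
Distinct values: {0.9 kHz, 1 kHz, 6.8 kHz, 20.2 kHz}.

0.9 kHz, 1 kHz, 6.8 kHz, 20.2 kHz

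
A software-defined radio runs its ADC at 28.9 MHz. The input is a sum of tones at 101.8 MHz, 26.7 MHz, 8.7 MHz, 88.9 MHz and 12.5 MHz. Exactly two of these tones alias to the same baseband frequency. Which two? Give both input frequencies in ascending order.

fs/2 = 14.45 MHz.
101.8 MHz mod fs = 15.1 MHz.
15.1 MHz > fs/2 = 14.45 MHz, folds to fs − 15.1 MHz = 13.8 MHz.
26.7 MHz > fs/2 = 14.45 MHz, folds to fs − 26.7 MHz = 2.2 MHz.
8.7 MHz ≤ fs/2 = 14.45 MHz, passes unchanged.
88.9 MHz mod fs = 2.2 MHz.
2.2 MHz ≤ fs/2 = 14.45 MHz, appears at 2.2 MHz.
12.5 MHz ≤ fs/2 = 14.45 MHz, passes unchanged.
26.7 MHz and 88.9 MHz both map to 2.2 MHz.

26.7 MHz, 88.9 MHz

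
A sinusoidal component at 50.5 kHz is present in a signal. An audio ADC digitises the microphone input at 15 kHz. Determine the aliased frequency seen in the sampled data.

5.5 kHz

50.5 kHz mod fs = 5.5 kHz.
5.5 kHz ≤ fs/2 = 7.5 kHz, appears at 5.5 kHz.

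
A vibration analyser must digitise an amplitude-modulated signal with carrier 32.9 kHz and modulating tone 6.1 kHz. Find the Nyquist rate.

78 kHz

AM sidebands sit at fc ± fm = 26.8 kHz and 39 kHz.
Highest-frequency component: 39 kHz.
Nyquist rate = 2 × 39 kHz = 78 kHz.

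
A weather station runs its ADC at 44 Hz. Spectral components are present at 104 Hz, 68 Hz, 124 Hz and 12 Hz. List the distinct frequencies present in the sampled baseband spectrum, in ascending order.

fs/2 = 22 Hz.
104 Hz mod fs = 16 Hz.
16 Hz ≤ fs/2 = 22 Hz, appears at 16 Hz.
68 Hz mod fs = 24 Hz.
24 Hz > fs/2 = 22 Hz, folds to fs − 24 Hz = 20 Hz.
124 Hz mod fs = 36 Hz.
36 Hz > fs/2 = 22 Hz, folds to fs − 36 Hz = 8 Hz.
12 Hz ≤ fs/2 = 22 Hz, passes unchanged.
Distinct values: {8 Hz, 12 Hz, 16 Hz, 20 Hz}.

8 Hz, 12 Hz, 16 Hz, 20 Hz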